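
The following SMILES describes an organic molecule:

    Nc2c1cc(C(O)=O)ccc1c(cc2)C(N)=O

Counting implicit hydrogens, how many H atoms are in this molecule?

Walk through each heavy atom and fill implicit hydrogens from standard valence (C 4, N 3, O 2, S 2, halogen 1); for lowercase aromatic atoms, an aromatic c carries 1 H when it has two neighbours and 0 H with three, and aromatic n carries 0 H:
  atom 1: N, bond orders sum to 1 (valence 3) → 2 H
  atom 2: aromatic c, 3 neighbours → 0 H
  atom 3: aromatic c, 3 neighbours → 0 H
  atom 4: aromatic c, 2 neighbours → 1 H
  atom 5: aromatic c, 3 neighbours → 0 H
  atom 6: C, bond orders sum to 4 (valence 4) → 0 H
  atom 7: O, bond orders sum to 1 (valence 2) → 1 H
  atom 8: O, bond orders sum to 2 (valence 2) → 0 H
  atom 9: aromatic c, 2 neighbours → 1 H
  atom 10: aromatic c, 2 neighbours → 1 H
  atom 11: aromatic c, 3 neighbours → 0 H
  atom 12: aromatic c, 3 neighbours → 0 H
  atom 13: aromatic c, 2 neighbours → 1 H
  atom 14: aromatic c, 2 neighbours → 1 H
  atom 15: C, bond orders sum to 4 (valence 4) → 0 H
  atom 16: N, bond orders sum to 1 (valence 3) → 2 H
  atom 17: O, bond orders sum to 2 (valence 2) → 0 H
Total hydrogens: 10.

10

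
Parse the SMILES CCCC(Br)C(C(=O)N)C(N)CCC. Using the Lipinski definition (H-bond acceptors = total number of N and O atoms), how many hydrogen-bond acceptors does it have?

N atoms: 2; O atoms: 1.
Lipinski HBA = 2 + 1 = 3.

3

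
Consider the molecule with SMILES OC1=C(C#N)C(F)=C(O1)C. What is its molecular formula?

Walk through each heavy atom and fill implicit hydrogens from standard valence (C 4, N 3, O 2, S 2, halogen 1):
  atom 1: O, bond orders sum to 1 (valence 2) → 1 H
  atom 2: C, bond orders sum to 4 (valence 4) → 0 H
  atom 3: C, bond orders sum to 4 (valence 4) → 0 H
  atom 4: C, bond orders sum to 4 (valence 4) → 0 H
  atom 5: N, bond orders sum to 3 (valence 3) → 0 H
  atom 6: C, bond orders sum to 4 (valence 4) → 0 H
  atom 7: F (halogen, monovalent) → 0 H
  atom 8: C, bond orders sum to 4 (valence 4) → 0 H
  atom 9: O, bond orders sum to 2 (valence 2) → 0 H
  atom 10: C, bond orders sum to 1 (valence 4) → 3 H
Totals → C:6, H:4, F:1, N:1, O:2.

C6H4FNO2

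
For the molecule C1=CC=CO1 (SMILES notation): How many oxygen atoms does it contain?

Scan the SMILES for O atoms (remember two-letter symbols like Cl and Br are single atoms).
Oxygen count: 1.

1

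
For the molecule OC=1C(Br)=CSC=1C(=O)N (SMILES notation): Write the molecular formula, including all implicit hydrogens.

C5H4BrNO2S

Walk through each heavy atom and fill implicit hydrogens from standard valence (C 4, N 3, O 2, S 2, halogen 1):
  atom 1: O, bond orders sum to 1 (valence 2) → 1 H
  atom 2: C, bond orders sum to 4 (valence 4) → 0 H
  atom 3: C, bond orders sum to 4 (valence 4) → 0 H
  atom 4: Br (halogen, monovalent) → 0 H
  atom 5: C, bond orders sum to 3 (valence 4) → 1 H
  atom 6: S, bond orders sum to 2 (valence 2) → 0 H
  atom 7: C, bond orders sum to 4 (valence 4) → 0 H
  atom 8: C, bond orders sum to 4 (valence 4) → 0 H
  atom 9: O, bond orders sum to 2 (valence 2) → 0 H
  atom 10: N, bond orders sum to 1 (valence 3) → 2 H
Totals → C:5, H:4, Br:1, N:1, O:2, S:1.
In Hill order: C5H4BrNO2S.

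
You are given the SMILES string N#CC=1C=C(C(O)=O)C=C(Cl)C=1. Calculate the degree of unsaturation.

7

Molecular formula: C8H4ClNO2.
DoU = (2C + 2 + N − H − X) / 2, where X is the halogen count and O/S are ignored.
    = (2·8 + 2 + 1 − 4 − 1) / 2 = 14 / 2 = 7.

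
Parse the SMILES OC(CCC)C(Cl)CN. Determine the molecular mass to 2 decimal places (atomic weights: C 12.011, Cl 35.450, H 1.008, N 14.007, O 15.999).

First, the molecular formula is C6H14ClNO (counting implicit H from valence).
  C: 6 × 12.011 = 72.066
  Cl: 1 × 35.450 = 35.450
  H: 14 × 1.008 = 14.112
  N: 1 × 14.007 = 14.007
  O: 1 × 15.999 = 15.999
Sum: 6×12.011 + 1×35.450 + 14×1.008 + 1×14.007 + 1×15.999 = 151.634 → 151.63 g/mol.

151.63 g/mol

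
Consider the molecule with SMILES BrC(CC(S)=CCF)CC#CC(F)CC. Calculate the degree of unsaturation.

Molecular formula: C11H15BrF2S.
DoU = (2C + 2 + N − H − X) / 2, where X is the halogen count and O/S are ignored.
    = (2·11 + 2 + 0 − 15 − 3) / 2 = 6 / 2 = 3.

3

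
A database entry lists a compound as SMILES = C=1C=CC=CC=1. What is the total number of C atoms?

6

Count every carbon token in the SMILES (each C, including those in ring-closure positions and inside branches).
Carbon count: 6.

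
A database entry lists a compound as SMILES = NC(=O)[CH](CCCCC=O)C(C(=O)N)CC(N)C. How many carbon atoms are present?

Count every carbon token in the SMILES (each C, including those in ring-closure positions and inside branches).
Carbon count: 12.

12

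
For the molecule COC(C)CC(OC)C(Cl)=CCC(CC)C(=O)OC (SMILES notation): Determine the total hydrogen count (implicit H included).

25

Walk through each heavy atom and fill implicit hydrogens from standard valence (C 4, N 3, O 2, S 2, halogen 1):
  atom 1: C, bond orders sum to 1 (valence 4) → 3 H
  atom 2: O, bond orders sum to 2 (valence 2) → 0 H
  atom 3: C, bond orders sum to 3 (valence 4) → 1 H
  atom 4: C, bond orders sum to 1 (valence 4) → 3 H
  atom 5: C, bond orders sum to 2 (valence 4) → 2 H
  atom 6: C, bond orders sum to 3 (valence 4) → 1 H
  atom 7: O, bond orders sum to 2 (valence 2) → 0 H
  atom 8: C, bond orders sum to 1 (valence 4) → 3 H
  atom 9: C, bond orders sum to 4 (valence 4) → 0 H
  atom 10: Cl (halogen, monovalent) → 0 H
  atom 11: C, bond orders sum to 3 (valence 4) → 1 H
  atom 12: C, bond orders sum to 2 (valence 4) → 2 H
  atom 13: C, bond orders sum to 3 (valence 4) → 1 H
  atom 14: C, bond orders sum to 2 (valence 4) → 2 H
  atom 15: C, bond orders sum to 1 (valence 4) → 3 H
  atom 16: C, bond orders sum to 4 (valence 4) → 0 H
  atom 17: O, bond orders sum to 2 (valence 2) → 0 H
  atom 18: O, bond orders sum to 2 (valence 2) → 0 H
  atom 19: C, bond orders sum to 1 (valence 4) → 3 H
Total hydrogens: 25.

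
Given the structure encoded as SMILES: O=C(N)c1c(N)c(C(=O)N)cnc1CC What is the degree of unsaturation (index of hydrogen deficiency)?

Molecular formula: C9H12N4O2.
DoU = (2C + 2 + N − H − X) / 2, where X is the halogen count and O/S are ignored.
    = (2·9 + 2 + 4 − 12 − 0) / 2 = 12 / 2 = 6.

6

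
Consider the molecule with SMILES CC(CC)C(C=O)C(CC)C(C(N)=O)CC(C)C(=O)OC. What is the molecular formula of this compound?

Walk through each heavy atom and fill implicit hydrogens from standard valence (C 4, N 3, O 2, S 2, halogen 1):
  atom 1: C, bond orders sum to 1 (valence 4) → 3 H
  atom 2: C, bond orders sum to 3 (valence 4) → 1 H
  atom 3: C, bond orders sum to 2 (valence 4) → 2 H
  atom 4: C, bond orders sum to 1 (valence 4) → 3 H
  atom 5: C, bond orders sum to 3 (valence 4) → 1 H
  atom 6: C, bond orders sum to 3 (valence 4) → 1 H
  atom 7: O, bond orders sum to 2 (valence 2) → 0 H
  atom 8: C, bond orders sum to 3 (valence 4) → 1 H
  atom 9: C, bond orders sum to 2 (valence 4) → 2 H
  atom 10: C, bond orders sum to 1 (valence 4) → 3 H
  atom 11: C, bond orders sum to 3 (valence 4) → 1 H
  atom 12: C, bond orders sum to 4 (valence 4) → 0 H
  atom 13: N, bond orders sum to 1 (valence 3) → 2 H
  atom 14: O, bond orders sum to 2 (valence 2) → 0 H
  atom 15: C, bond orders sum to 2 (valence 4) → 2 H
  atom 16: C, bond orders sum to 3 (valence 4) → 1 H
  atom 17: C, bond orders sum to 1 (valence 4) → 3 H
  atom 18: C, bond orders sum to 4 (valence 4) → 0 H
  atom 19: O, bond orders sum to 2 (valence 2) → 0 H
  atom 20: O, bond orders sum to 2 (valence 2) → 0 H
  atom 21: C, bond orders sum to 1 (valence 4) → 3 H
Totals → C:16, H:29, N:1, O:4.
In Hill order: C16H29NO4.

C16H29NO4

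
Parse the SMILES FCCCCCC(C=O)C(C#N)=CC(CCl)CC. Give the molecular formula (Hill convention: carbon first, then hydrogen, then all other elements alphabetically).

C14H21ClFNO

Walk through each heavy atom and fill implicit hydrogens from standard valence (C 4, N 3, O 2, S 2, halogen 1):
  atom 1: F (halogen, monovalent) → 0 H
  atom 2: C, bond orders sum to 2 (valence 4) → 2 H
  atom 3: C, bond orders sum to 2 (valence 4) → 2 H
  atom 4: C, bond orders sum to 2 (valence 4) → 2 H
  atom 5: C, bond orders sum to 2 (valence 4) → 2 H
  atom 6: C, bond orders sum to 2 (valence 4) → 2 H
  atom 7: C, bond orders sum to 3 (valence 4) → 1 H
  atom 8: C, bond orders sum to 3 (valence 4) → 1 H
  atom 9: O, bond orders sum to 2 (valence 2) → 0 H
  atom 10: C, bond orders sum to 4 (valence 4) → 0 H
  atom 11: C, bond orders sum to 4 (valence 4) → 0 H
  atom 12: N, bond orders sum to 3 (valence 3) → 0 H
  atom 13: C, bond orders sum to 3 (valence 4) → 1 H
  atom 14: C, bond orders sum to 3 (valence 4) → 1 H
  atom 15: C, bond orders sum to 2 (valence 4) → 2 H
  atom 16: Cl (halogen, monovalent) → 0 H
  atom 17: C, bond orders sum to 2 (valence 4) → 2 H
  atom 18: C, bond orders sum to 1 (valence 4) → 3 H
Totals → C:14, H:21, Cl:1, F:1, N:1, O:1.
In Hill order: C14H21ClFNO.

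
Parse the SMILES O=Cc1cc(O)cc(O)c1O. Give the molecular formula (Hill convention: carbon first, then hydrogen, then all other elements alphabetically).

Walk through each heavy atom and fill implicit hydrogens from standard valence (C 4, N 3, O 2, S 2, halogen 1); for lowercase aromatic atoms, an aromatic c carries 1 H when it has two neighbours and 0 H with three, and aromatic n carries 0 H:
  atom 1: O, bond orders sum to 2 (valence 2) → 0 H
  atom 2: C, bond orders sum to 3 (valence 4) → 1 H
  atom 3: aromatic c, 3 neighbours → 0 H
  atom 4: aromatic c, 2 neighbours → 1 H
  atom 5: aromatic c, 3 neighbours → 0 H
  atom 6: O, bond orders sum to 1 (valence 2) → 1 H
  atom 7: aromatic c, 2 neighbours → 1 H
  atom 8: aromatic c, 3 neighbours → 0 H
  atom 9: O, bond orders sum to 1 (valence 2) → 1 H
  atom 10: aromatic c, 3 neighbours → 0 H
  atom 11: O, bond orders sum to 1 (valence 2) → 1 H
Totals → C:7, H:6, O:4.

C7H6O4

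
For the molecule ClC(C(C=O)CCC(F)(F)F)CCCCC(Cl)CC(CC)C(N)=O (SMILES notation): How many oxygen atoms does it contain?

Scan the SMILES for O atoms (remember two-letter symbols like Cl and Br are single atoms).
Oxygen count: 2.

2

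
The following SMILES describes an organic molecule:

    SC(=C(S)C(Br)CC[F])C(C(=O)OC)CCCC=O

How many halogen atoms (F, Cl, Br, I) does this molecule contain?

Halogen atoms appear at heavy-atom positions 6, 9 (1×Br, 1×F).
Other groups present: 1 aldehyde, 1 alkene, 1 ester, 2 thiol.
Halogen count: 2.

2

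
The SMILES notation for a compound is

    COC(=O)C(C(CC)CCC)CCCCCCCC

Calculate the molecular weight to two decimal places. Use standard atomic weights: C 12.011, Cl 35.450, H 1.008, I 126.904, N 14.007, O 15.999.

270.46 g/mol

First, the molecular formula is C17H34O2 (counting implicit H from valence).
  C: 17 × 12.011 = 204.187
  H: 34 × 1.008 = 34.272
  O: 2 × 15.999 = 31.998
Sum: 17×12.011 + 34×1.008 + 2×15.999 = 270.457 → 270.46 g/mol.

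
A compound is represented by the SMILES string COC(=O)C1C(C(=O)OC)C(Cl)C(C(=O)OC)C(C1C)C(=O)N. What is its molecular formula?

C14H20ClNO7

Walk through each heavy atom and fill implicit hydrogens from standard valence (C 4, N 3, O 2, S 2, halogen 1):
  atom 1: C, bond orders sum to 1 (valence 4) → 3 H
  atom 2: O, bond orders sum to 2 (valence 2) → 0 H
  atom 3: C, bond orders sum to 4 (valence 4) → 0 H
  atom 4: O, bond orders sum to 2 (valence 2) → 0 H
  atom 5: C, bond orders sum to 3 (valence 4) → 1 H
  atom 6: C, bond orders sum to 3 (valence 4) → 1 H
  atom 7: C, bond orders sum to 4 (valence 4) → 0 H
  atom 8: O, bond orders sum to 2 (valence 2) → 0 H
  atom 9: O, bond orders sum to 2 (valence 2) → 0 H
  atom 10: C, bond orders sum to 1 (valence 4) → 3 H
  atom 11: C, bond orders sum to 3 (valence 4) → 1 H
  atom 12: Cl (halogen, monovalent) → 0 H
  atom 13: C, bond orders sum to 3 (valence 4) → 1 H
  atom 14: C, bond orders sum to 4 (valence 4) → 0 H
  atom 15: O, bond orders sum to 2 (valence 2) → 0 H
  atom 16: O, bond orders sum to 2 (valence 2) → 0 H
  atom 17: C, bond orders sum to 1 (valence 4) → 3 H
  atom 18: C, bond orders sum to 3 (valence 4) → 1 H
  atom 19: C, bond orders sum to 3 (valence 4) → 1 H
  atom 20: C, bond orders sum to 1 (valence 4) → 3 H
  atom 21: C, bond orders sum to 4 (valence 4) → 0 H
  atom 22: O, bond orders sum to 2 (valence 2) → 0 H
  atom 23: N, bond orders sum to 1 (valence 3) → 2 H
Totals → C:14, H:20, Cl:1, N:1, O:7.
In Hill order: C14H20ClNO7.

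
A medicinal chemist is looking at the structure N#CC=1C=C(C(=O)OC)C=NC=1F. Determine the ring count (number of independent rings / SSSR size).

1

In SMILES, each pair of matching ring-closure digits denotes one ring-closing bond; the number of such bonds equals the number of independent rings.
Ring-closure bonds here: 1.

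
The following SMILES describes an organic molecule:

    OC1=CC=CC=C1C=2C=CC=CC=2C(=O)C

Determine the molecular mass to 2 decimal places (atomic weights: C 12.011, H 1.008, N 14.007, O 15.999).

212.25 g/mol

First, the molecular formula is C14H12O2 (counting implicit H from valence).
  C: 14 × 12.011 = 168.154
  H: 12 × 1.008 = 12.096
  O: 2 × 15.999 = 31.998
Sum: 14×12.011 + 12×1.008 + 2×15.999 = 212.248 → 212.25 g/mol.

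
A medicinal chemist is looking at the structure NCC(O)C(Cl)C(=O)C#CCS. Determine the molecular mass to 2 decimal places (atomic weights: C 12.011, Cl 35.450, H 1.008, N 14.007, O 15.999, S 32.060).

First, the molecular formula is C7H10ClNO2S (counting implicit H from valence).
  C: 7 × 12.011 = 84.077
  Cl: 1 × 35.450 = 35.450
  H: 10 × 1.008 = 10.080
  N: 1 × 14.007 = 14.007
  O: 2 × 15.999 = 31.998
  S: 1 × 32.060 = 32.060
Sum: 7×12.011 + 1×35.450 + 10×1.008 + 1×14.007 + 2×15.999 + 1×32.060 = 207.672 → 207.67 g/mol.

207.67 g/mol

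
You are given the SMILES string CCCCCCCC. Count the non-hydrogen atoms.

Every atom symbol written in the SMILES (organic subset) is one heavy atom; implicit H are not written.
Heavy atoms by element → C:8.
Total: 8.

8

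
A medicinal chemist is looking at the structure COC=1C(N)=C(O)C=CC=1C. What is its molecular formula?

C8H11NO2

Walk through each heavy atom and fill implicit hydrogens from standard valence (C 4, N 3, O 2, S 2, halogen 1):
  atom 1: C, bond orders sum to 1 (valence 4) → 3 H
  atom 2: O, bond orders sum to 2 (valence 2) → 0 H
  atom 3: C, bond orders sum to 4 (valence 4) → 0 H
  atom 4: C, bond orders sum to 4 (valence 4) → 0 H
  atom 5: N, bond orders sum to 1 (valence 3) → 2 H
  atom 6: C, bond orders sum to 4 (valence 4) → 0 H
  atom 7: O, bond orders sum to 1 (valence 2) → 1 H
  atom 8: C, bond orders sum to 3 (valence 4) → 1 H
  atom 9: C, bond orders sum to 3 (valence 4) → 1 H
  atom 10: C, bond orders sum to 4 (valence 4) → 0 H
  atom 11: C, bond orders sum to 1 (valence 4) → 3 H
Totals → C:8, H:11, N:1, O:2.
In Hill order: C8H11NO2.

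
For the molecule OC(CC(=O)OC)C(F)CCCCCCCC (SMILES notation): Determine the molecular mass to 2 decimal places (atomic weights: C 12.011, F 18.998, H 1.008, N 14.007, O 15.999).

First, the molecular formula is C13H25FO3 (counting implicit H from valence).
  C: 13 × 12.011 = 156.143
  F: 1 × 18.998 = 18.998
  H: 25 × 1.008 = 25.200
  O: 3 × 15.999 = 47.997
Sum: 13×12.011 + 1×18.998 + 25×1.008 + 3×15.999 = 248.338 → 248.34 g/mol.

248.34 g/mol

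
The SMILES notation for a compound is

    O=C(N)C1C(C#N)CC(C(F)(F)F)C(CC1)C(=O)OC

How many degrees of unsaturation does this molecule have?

5

Degree of unsaturation = (number of rings) + (number of π bonds).
Ring closures in the SMILES: 1.
π bonds: 2 double bonds (each 1 DoU), 1 triple bond (each 2 DoU) → 4 DoU from unsaturation.
Total DoU = 1 + 4 = 5.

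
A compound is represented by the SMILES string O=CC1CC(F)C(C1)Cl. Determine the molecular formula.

C6H8ClFO

Walk through each heavy atom and fill implicit hydrogens from standard valence (C 4, N 3, O 2, S 2, halogen 1):
  atom 1: O, bond orders sum to 2 (valence 2) → 0 H
  atom 2: C, bond orders sum to 3 (valence 4) → 1 H
  atom 3: C, bond orders sum to 3 (valence 4) → 1 H
  atom 4: C, bond orders sum to 2 (valence 4) → 2 H
  atom 5: C, bond orders sum to 3 (valence 4) → 1 H
  atom 6: F (halogen, monovalent) → 0 H
  atom 7: C, bond orders sum to 3 (valence 4) → 1 H
  atom 8: C, bond orders sum to 2 (valence 4) → 2 H
  atom 9: Cl (halogen, monovalent) → 0 H
Totals → C:6, H:8, Cl:1, F:1, O:1.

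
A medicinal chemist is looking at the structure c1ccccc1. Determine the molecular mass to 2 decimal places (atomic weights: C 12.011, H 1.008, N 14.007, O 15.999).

First, the molecular formula is C6H6 (counting implicit H from valence).
  C: 6 × 12.011 = 72.066
  H: 6 × 1.008 = 6.048
Sum: 6×12.011 + 6×1.008 = 78.114 → 78.11 g/mol.

78.11 g/mol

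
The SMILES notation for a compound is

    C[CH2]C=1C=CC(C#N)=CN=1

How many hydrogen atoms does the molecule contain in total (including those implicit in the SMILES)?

8

Walk through each heavy atom and fill implicit hydrogens from standard valence (C 4, N 3, O 2, S 2, halogen 1):
  atom 1: C, bond orders sum to 1 (valence 4) → 3 H
  atom 2: C with explicit H count 2
  atom 3: C, bond orders sum to 4 (valence 4) → 0 H
  atom 4: C, bond orders sum to 3 (valence 4) → 1 H
  atom 5: C, bond orders sum to 3 (valence 4) → 1 H
  atom 6: C, bond orders sum to 4 (valence 4) → 0 H
  atom 7: C, bond orders sum to 4 (valence 4) → 0 H
  atom 8: N, bond orders sum to 3 (valence 3) → 0 H
  atom 9: C, bond orders sum to 3 (valence 4) → 1 H
  atom 10: N, bond orders sum to 3 (valence 3) → 0 H
Total hydrogens: 8.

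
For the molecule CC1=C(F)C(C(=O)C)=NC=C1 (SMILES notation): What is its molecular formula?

C8H8FNO

Walk through each heavy atom and fill implicit hydrogens from standard valence (C 4, N 3, O 2, S 2, halogen 1):
  atom 1: C, bond orders sum to 1 (valence 4) → 3 H
  atom 2: C, bond orders sum to 4 (valence 4) → 0 H
  atom 3: C, bond orders sum to 4 (valence 4) → 0 H
  atom 4: F (halogen, monovalent) → 0 H
  atom 5: C, bond orders sum to 4 (valence 4) → 0 H
  atom 6: C, bond orders sum to 4 (valence 4) → 0 H
  atom 7: O, bond orders sum to 2 (valence 2) → 0 H
  atom 8: C, bond orders sum to 1 (valence 4) → 3 H
  atom 9: N, bond orders sum to 3 (valence 3) → 0 H
  atom 10: C, bond orders sum to 3 (valence 4) → 1 H
  atom 11: C, bond orders sum to 3 (valence 4) → 1 H
Totals → C:8, H:8, F:1, N:1, O:1.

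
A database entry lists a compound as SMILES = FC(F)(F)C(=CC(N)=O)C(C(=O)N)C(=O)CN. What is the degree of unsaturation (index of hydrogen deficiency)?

4

Degree of unsaturation = (number of rings) + (number of π bonds).
Ring closures in the SMILES: 0.
π bonds: 4 double bonds (each 1 DoU) → 4 DoU from unsaturation.
Total DoU = 0 + 4 = 4.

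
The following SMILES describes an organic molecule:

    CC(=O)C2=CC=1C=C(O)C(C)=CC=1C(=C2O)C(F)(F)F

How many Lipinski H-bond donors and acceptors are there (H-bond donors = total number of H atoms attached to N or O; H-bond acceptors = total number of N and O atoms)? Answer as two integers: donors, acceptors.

Donors: find every N or O and count the H atoms it carries.
  atom 3 (O): bond orders sum to 2 → 0 H
  atom 9 (O): bond orders sum to 1 → 1 H
  atom 16 (O): bond orders sum to 1 → 1 H
Lipinski HBD = 2.
Acceptors: N atoms = 0, O atoms = 3 → HBA = 3.

2, 3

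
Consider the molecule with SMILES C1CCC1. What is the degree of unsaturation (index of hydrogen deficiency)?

1

Degree of unsaturation = (number of rings) + (number of π bonds).
Ring closures in the SMILES: 1.
π bonds: none → 0 DoU from unsaturation.
Total DoU = 1 + 0 = 1.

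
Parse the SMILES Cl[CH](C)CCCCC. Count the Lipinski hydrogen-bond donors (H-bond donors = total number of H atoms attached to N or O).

0

Donors: find every N or O and count the H atoms it carries.
  (no N or O atoms present)
Lipinski HBD = 0.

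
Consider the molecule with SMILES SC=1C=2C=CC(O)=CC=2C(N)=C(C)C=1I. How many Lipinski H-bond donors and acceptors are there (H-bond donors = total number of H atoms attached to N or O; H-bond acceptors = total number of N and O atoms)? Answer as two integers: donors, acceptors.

Donors: find every N or O and count the H atoms it carries.
  atom 7 (O): bond orders sum to 1 → 1 H
  atom 11 (N): bond orders sum to 1 → 2 H
Lipinski HBD = 3.
Acceptors: N atoms = 1, O atoms = 1 → HBA = 2.

3, 2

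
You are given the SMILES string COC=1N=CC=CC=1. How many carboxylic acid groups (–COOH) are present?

Scan the SMILES for the carboxylic acid motif — none present.
Groups that are present: 1 ether.

0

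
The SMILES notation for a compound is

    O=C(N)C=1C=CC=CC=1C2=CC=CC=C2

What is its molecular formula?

C13H11NO

Walk through each heavy atom and fill implicit hydrogens from standard valence (C 4, N 3, O 2, S 2, halogen 1):
  atom 1: O, bond orders sum to 2 (valence 2) → 0 H
  atom 2: C, bond orders sum to 4 (valence 4) → 0 H
  atom 3: N, bond orders sum to 1 (valence 3) → 2 H
  atom 4: C, bond orders sum to 4 (valence 4) → 0 H
  atom 5: C, bond orders sum to 3 (valence 4) → 1 H
  atom 6: C, bond orders sum to 3 (valence 4) → 1 H
  atom 7: C, bond orders sum to 3 (valence 4) → 1 H
  atom 8: C, bond orders sum to 3 (valence 4) → 1 H
  atom 9: C, bond orders sum to 4 (valence 4) → 0 H
  atom 10: C, bond orders sum to 4 (valence 4) → 0 H
  atom 11: C, bond orders sum to 3 (valence 4) → 1 H
  atom 12: C, bond orders sum to 3 (valence 4) → 1 H
  atom 13: C, bond orders sum to 3 (valence 4) → 1 H
  atom 14: C, bond orders sum to 3 (valence 4) → 1 H
  atom 15: C, bond orders sum to 3 (valence 4) → 1 H
Totals → C:13, H:11, N:1, O:1.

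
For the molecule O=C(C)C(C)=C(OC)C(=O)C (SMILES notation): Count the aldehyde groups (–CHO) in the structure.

0

Scan the SMILES for the aldehyde motif — none present.
Groups that are present: 1 alkene, 1 ether, 2 ketone.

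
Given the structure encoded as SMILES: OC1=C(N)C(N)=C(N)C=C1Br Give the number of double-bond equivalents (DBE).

4

Degree of unsaturation = (number of rings) + (number of π bonds).
Ring closures in the SMILES: 1.
π bonds: 3 double bonds (each 1 DoU) → 3 DoU from unsaturation.
Total DoU = 1 + 3 = 4.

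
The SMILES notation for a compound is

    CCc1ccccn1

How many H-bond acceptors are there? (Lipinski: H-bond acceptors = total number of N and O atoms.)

1

N atoms: 1; O atoms: 0.
Lipinski HBA = 1 + 0 = 1.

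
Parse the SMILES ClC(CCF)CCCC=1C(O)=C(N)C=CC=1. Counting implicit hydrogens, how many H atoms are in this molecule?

17

Walk through each heavy atom and fill implicit hydrogens from standard valence (C 4, N 3, O 2, S 2, halogen 1):
  atom 1: Cl (halogen, monovalent) → 0 H
  atom 2: C, bond orders sum to 3 (valence 4) → 1 H
  atom 3: C, bond orders sum to 2 (valence 4) → 2 H
  atom 4: C, bond orders sum to 2 (valence 4) → 2 H
  atom 5: F (halogen, monovalent) → 0 H
  atom 6: C, bond orders sum to 2 (valence 4) → 2 H
  atom 7: C, bond orders sum to 2 (valence 4) → 2 H
  atom 8: C, bond orders sum to 2 (valence 4) → 2 H
  atom 9: C, bond orders sum to 4 (valence 4) → 0 H
  atom 10: C, bond orders sum to 4 (valence 4) → 0 H
  atom 11: O, bond orders sum to 1 (valence 2) → 1 H
  atom 12: C, bond orders sum to 4 (valence 4) → 0 H
  atom 13: N, bond orders sum to 1 (valence 3) → 2 H
  atom 14: C, bond orders sum to 3 (valence 4) → 1 H
  atom 15: C, bond orders sum to 3 (valence 4) → 1 H
  atom 16: C, bond orders sum to 3 (valence 4) → 1 H
Total hydrogens: 17.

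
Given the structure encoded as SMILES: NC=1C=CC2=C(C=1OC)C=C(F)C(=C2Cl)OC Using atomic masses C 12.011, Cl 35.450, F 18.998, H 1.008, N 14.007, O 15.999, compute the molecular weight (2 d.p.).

255.67 g/mol

First, the molecular formula is C12H11ClFNO2 (counting implicit H from valence).
  C: 12 × 12.011 = 144.132
  Cl: 1 × 35.450 = 35.450
  F: 1 × 18.998 = 18.998
  H: 11 × 1.008 = 11.088
  N: 1 × 14.007 = 14.007
  O: 2 × 15.999 = 31.998
Sum: 12×12.011 + 1×35.450 + 1×18.998 + 11×1.008 + 1×14.007 + 2×15.999 = 255.673 → 255.67 g/mol.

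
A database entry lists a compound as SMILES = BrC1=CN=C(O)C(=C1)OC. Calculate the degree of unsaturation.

4

Degree of unsaturation = (number of rings) + (number of π bonds).
Ring closures in the SMILES: 1.
π bonds: 3 double bonds (each 1 DoU) → 3 DoU from unsaturation.
Total DoU = 1 + 3 = 4.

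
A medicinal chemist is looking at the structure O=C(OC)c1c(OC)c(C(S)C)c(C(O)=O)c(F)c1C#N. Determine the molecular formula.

C13H12FNO5S

Walk through each heavy atom and fill implicit hydrogens from standard valence (C 4, N 3, O 2, S 2, halogen 1); for lowercase aromatic atoms, an aromatic c carries 1 H when it has two neighbours and 0 H with three, and aromatic n carries 0 H:
  atom 1: O, bond orders sum to 2 (valence 2) → 0 H
  atom 2: C, bond orders sum to 4 (valence 4) → 0 H
  atom 3: O, bond orders sum to 2 (valence 2) → 0 H
  atom 4: C, bond orders sum to 1 (valence 4) → 3 H
  atom 5: aromatic c, 3 neighbours → 0 H
  atom 6: aromatic c, 3 neighbours → 0 H
  atom 7: O, bond orders sum to 2 (valence 2) → 0 H
  atom 8: C, bond orders sum to 1 (valence 4) → 3 H
  atom 9: aromatic c, 3 neighbours → 0 H
  atom 10: C, bond orders sum to 3 (valence 4) → 1 H
  atom 11: S, bond orders sum to 1 (valence 2) → 1 H
  atom 12: C, bond orders sum to 1 (valence 4) → 3 H
  atom 13: aromatic c, 3 neighbours → 0 H
  atom 14: C, bond orders sum to 4 (valence 4) → 0 H
  atom 15: O, bond orders sum to 1 (valence 2) → 1 H
  atom 16: O, bond orders sum to 2 (valence 2) → 0 H
  atom 17: aromatic c, 3 neighbours → 0 H
  atom 18: F (halogen, monovalent) → 0 H
  atom 19: aromatic c, 3 neighbours → 0 H
  atom 20: C, bond orders sum to 4 (valence 4) → 0 H
  atom 21: N, bond orders sum to 3 (valence 3) → 0 H
Totals → C:13, H:12, F:1, N:1, O:5, S:1.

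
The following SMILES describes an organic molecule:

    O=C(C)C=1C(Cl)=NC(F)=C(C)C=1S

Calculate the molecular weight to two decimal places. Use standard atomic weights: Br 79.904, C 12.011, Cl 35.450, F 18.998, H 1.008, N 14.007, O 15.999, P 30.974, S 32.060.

First, the molecular formula is C8H7ClFNOS (counting implicit H from valence).
  C: 8 × 12.011 = 96.088
  Cl: 1 × 35.450 = 35.450
  F: 1 × 18.998 = 18.998
  H: 7 × 1.008 = 7.056
  N: 1 × 14.007 = 14.007
  O: 1 × 15.999 = 15.999
  S: 1 × 32.060 = 32.060
Sum: 8×12.011 + 1×35.450 + 1×18.998 + 7×1.008 + 1×14.007 + 1×15.999 + 1×32.060 = 219.658 → 219.66 g/mol.

219.66 g/mol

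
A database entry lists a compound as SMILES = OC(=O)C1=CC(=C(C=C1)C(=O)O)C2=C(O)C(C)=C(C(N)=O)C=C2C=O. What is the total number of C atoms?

Count every carbon token in the SMILES (each C, including those in ring-closure positions and inside branches).
Carbon count: 17.

17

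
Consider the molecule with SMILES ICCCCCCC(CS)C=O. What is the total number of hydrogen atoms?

Walk through each heavy atom and fill implicit hydrogens from standard valence (C 4, N 3, O 2, S 2, halogen 1):
  atom 1: I (halogen, monovalent) → 0 H
  atom 2: C, bond orders sum to 2 (valence 4) → 2 H
  atom 3: C, bond orders sum to 2 (valence 4) → 2 H
  atom 4: C, bond orders sum to 2 (valence 4) → 2 H
  atom 5: C, bond orders sum to 2 (valence 4) → 2 H
  atom 6: C, bond orders sum to 2 (valence 4) → 2 H
  atom 7: C, bond orders sum to 2 (valence 4) → 2 H
  atom 8: C, bond orders sum to 3 (valence 4) → 1 H
  atom 9: C, bond orders sum to 2 (valence 4) → 2 H
  atom 10: S, bond orders sum to 1 (valence 2) → 1 H
  atom 11: C, bond orders sum to 3 (valence 4) → 1 H
  atom 12: O, bond orders sum to 2 (valence 2) → 0 H
Total hydrogens: 17.

17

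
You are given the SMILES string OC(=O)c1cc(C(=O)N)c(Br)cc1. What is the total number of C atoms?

Count every carbon token in the SMILES (each C, including those in ring-closure positions and inside branches).
Carbon count: 8.

8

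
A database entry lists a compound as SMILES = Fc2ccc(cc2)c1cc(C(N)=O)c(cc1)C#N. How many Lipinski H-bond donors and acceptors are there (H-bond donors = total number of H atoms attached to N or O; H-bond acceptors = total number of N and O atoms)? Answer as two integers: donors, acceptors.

2, 3

Donors: find every N or O and count the H atoms it carries.
  atom 12 (N): bond orders sum to 1 → 2 H
  atom 13 (O): bond orders sum to 2 → 0 H
  atom 18 (N): bond orders sum to 3 → 0 H
Lipinski HBD = 2.
Acceptors: N atoms = 2, O atoms = 1 → HBA = 3.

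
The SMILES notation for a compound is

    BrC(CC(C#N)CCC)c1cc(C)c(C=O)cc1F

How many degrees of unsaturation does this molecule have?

7

Molecular formula: C15H17BrFNO.
DoU = (2C + 2 + N − H − X) / 2, where X is the halogen count and O/S are ignored.
    = (2·15 + 2 + 1 − 17 − 2) / 2 = 14 / 2 = 7.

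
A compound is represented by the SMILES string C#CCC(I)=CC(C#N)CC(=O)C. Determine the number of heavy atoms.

13

Every atom symbol written in the SMILES (organic subset) is one heavy atom; implicit H are not written.
Heavy atoms by element → C:10, I:1, N:1, O:1.
Total: 13.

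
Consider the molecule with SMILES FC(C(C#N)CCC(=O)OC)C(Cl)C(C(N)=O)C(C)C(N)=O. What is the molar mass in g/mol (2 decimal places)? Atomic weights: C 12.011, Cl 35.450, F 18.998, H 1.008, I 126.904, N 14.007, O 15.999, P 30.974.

335.76 g/mol

First, the molecular formula is C13H19ClFN3O4 (counting implicit H from valence).
  C: 13 × 12.011 = 156.143
  Cl: 1 × 35.450 = 35.450
  F: 1 × 18.998 = 18.998
  H: 19 × 1.008 = 19.152
  N: 3 × 14.007 = 42.021
  O: 4 × 15.999 = 63.996
Sum: 13×12.011 + 1×35.450 + 1×18.998 + 19×1.008 + 3×14.007 + 4×15.999 = 335.760 → 335.76 g/mol.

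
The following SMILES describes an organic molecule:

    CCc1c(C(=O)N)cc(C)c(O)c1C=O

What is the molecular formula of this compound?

C11H13NO3

Walk through each heavy atom and fill implicit hydrogens from standard valence (C 4, N 3, O 2, S 2, halogen 1); for lowercase aromatic atoms, an aromatic c carries 1 H when it has two neighbours and 0 H with three, and aromatic n carries 0 H:
  atom 1: C, bond orders sum to 1 (valence 4) → 3 H
  atom 2: C, bond orders sum to 2 (valence 4) → 2 H
  atom 3: aromatic c, 3 neighbours → 0 H
  atom 4: aromatic c, 3 neighbours → 0 H
  atom 5: C, bond orders sum to 4 (valence 4) → 0 H
  atom 6: O, bond orders sum to 2 (valence 2) → 0 H
  atom 7: N, bond orders sum to 1 (valence 3) → 2 H
  atom 8: aromatic c, 2 neighbours → 1 H
  atom 9: aromatic c, 3 neighbours → 0 H
  atom 10: C, bond orders sum to 1 (valence 4) → 3 H
  atom 11: aromatic c, 3 neighbours → 0 H
  atom 12: O, bond orders sum to 1 (valence 2) → 1 H
  atom 13: aromatic c, 3 neighbours → 0 H
  atom 14: C, bond orders sum to 3 (valence 4) → 1 H
  atom 15: O, bond orders sum to 2 (valence 2) → 0 H
Totals → C:11, H:13, N:1, O:3.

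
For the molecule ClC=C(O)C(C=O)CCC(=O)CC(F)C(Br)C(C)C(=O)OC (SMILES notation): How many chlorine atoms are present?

1

Scan the SMILES for Cl atoms (remember two-letter symbols like Cl and Br are single atoms).
Chlorine count: 1.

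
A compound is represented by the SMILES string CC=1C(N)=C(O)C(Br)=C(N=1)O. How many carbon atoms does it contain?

Count every carbon token in the SMILES (each C, including those in ring-closure positions and inside branches).
Carbon count: 6.

6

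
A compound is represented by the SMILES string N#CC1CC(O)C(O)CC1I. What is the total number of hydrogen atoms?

10

Walk through each heavy atom and fill implicit hydrogens from standard valence (C 4, N 3, O 2, S 2, halogen 1):
  atom 1: N, bond orders sum to 3 (valence 3) → 0 H
  atom 2: C, bond orders sum to 4 (valence 4) → 0 H
  atom 3: C, bond orders sum to 3 (valence 4) → 1 H
  atom 4: C, bond orders sum to 2 (valence 4) → 2 H
  atom 5: C, bond orders sum to 3 (valence 4) → 1 H
  atom 6: O, bond orders sum to 1 (valence 2) → 1 H
  atom 7: C, bond orders sum to 3 (valence 4) → 1 H
  atom 8: O, bond orders sum to 1 (valence 2) → 1 H
  atom 9: C, bond orders sum to 2 (valence 4) → 2 H
  atom 10: C, bond orders sum to 3 (valence 4) → 1 H
  atom 11: I (halogen, monovalent) → 0 H
Total hydrogens: 10.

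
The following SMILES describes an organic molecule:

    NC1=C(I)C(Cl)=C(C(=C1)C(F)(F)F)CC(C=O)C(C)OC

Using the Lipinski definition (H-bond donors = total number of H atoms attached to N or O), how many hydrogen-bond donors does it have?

2

Donors: find every N or O and count the H atoms it carries.
  atom 1 (N): bond orders sum to 1 → 2 H
  atom 17 (O): bond orders sum to 2 → 0 H
  atom 20 (O): bond orders sum to 2 → 0 H
Lipinski HBD = 2.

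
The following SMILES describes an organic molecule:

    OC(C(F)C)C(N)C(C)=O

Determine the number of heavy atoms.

Every atom symbol written in the SMILES (organic subset) is one heavy atom; implicit H are not written.
Heavy atoms by element → C:6, F:1, N:1, O:2.
Total: 10.

10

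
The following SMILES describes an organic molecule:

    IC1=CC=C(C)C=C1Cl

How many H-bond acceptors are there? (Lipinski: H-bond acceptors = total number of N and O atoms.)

N atoms: 0; O atoms: 0.
Lipinski HBA = 0 + 0 = 0.

0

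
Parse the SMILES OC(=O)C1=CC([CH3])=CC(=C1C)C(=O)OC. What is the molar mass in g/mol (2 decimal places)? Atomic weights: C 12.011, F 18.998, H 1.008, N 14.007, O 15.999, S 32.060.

208.21 g/mol

First, the molecular formula is C11H12O4 (counting implicit H from valence).
  C: 11 × 12.011 = 132.121
  H: 12 × 1.008 = 12.096
  O: 4 × 15.999 = 63.996
Sum: 11×12.011 + 12×1.008 + 4×15.999 = 208.213 → 208.21 g/mol.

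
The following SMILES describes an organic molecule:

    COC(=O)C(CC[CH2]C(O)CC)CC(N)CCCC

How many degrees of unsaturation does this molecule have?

1

Degree of unsaturation = (number of rings) + (number of π bonds).
Ring closures in the SMILES: 0.
π bonds: 1 double bond (each 1 DoU) → 1 DoU from unsaturation.
Total DoU = 0 + 1 = 1.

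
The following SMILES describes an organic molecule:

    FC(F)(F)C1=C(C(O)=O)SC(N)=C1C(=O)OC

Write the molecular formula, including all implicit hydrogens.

C8H6F3NO4S

Walk through each heavy atom and fill implicit hydrogens from standard valence (C 4, N 3, O 2, S 2, halogen 1):
  atom 1: F (halogen, monovalent) → 0 H
  atom 2: C, bond orders sum to 4 (valence 4) → 0 H
  atom 3: F (halogen, monovalent) → 0 H
  atom 4: F (halogen, monovalent) → 0 H
  atom 5: C, bond orders sum to 4 (valence 4) → 0 H
  atom 6: C, bond orders sum to 4 (valence 4) → 0 H
  atom 7: C, bond orders sum to 4 (valence 4) → 0 H
  atom 8: O, bond orders sum to 1 (valence 2) → 1 H
  atom 9: O, bond orders sum to 2 (valence 2) → 0 H
  atom 10: S, bond orders sum to 2 (valence 2) → 0 H
  atom 11: C, bond orders sum to 4 (valence 4) → 0 H
  atom 12: N, bond orders sum to 1 (valence 3) → 2 H
  atom 13: C, bond orders sum to 4 (valence 4) → 0 H
  atom 14: C, bond orders sum to 4 (valence 4) → 0 H
  atom 15: O, bond orders sum to 2 (valence 2) → 0 H
  atom 16: O, bond orders sum to 2 (valence 2) → 0 H
  atom 17: C, bond orders sum to 1 (valence 4) → 3 H
Totals → C:8, H:6, F:3, N:1, O:4, S:1.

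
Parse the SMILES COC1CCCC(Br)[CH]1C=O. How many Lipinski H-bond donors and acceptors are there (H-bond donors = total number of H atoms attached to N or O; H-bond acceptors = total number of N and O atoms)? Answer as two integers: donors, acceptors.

0, 2

Donors: find every N or O and count the H atoms it carries.
  atom 2 (O): bond orders sum to 2 → 0 H
  atom 11 (O): bond orders sum to 2 → 0 H
Lipinski HBD = 0.
Acceptors: N atoms = 0, O atoms = 2 → HBA = 2.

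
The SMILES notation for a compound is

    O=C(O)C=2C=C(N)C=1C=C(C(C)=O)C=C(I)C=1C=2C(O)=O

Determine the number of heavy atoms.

Every atom symbol written in the SMILES (organic subset) is one heavy atom; implicit H are not written.
Heavy atoms by element → C:14, I:1, N:1, O:5.
Total: 21.

21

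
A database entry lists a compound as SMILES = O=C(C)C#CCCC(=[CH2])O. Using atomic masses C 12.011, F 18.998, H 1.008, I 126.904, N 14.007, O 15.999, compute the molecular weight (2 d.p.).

First, the molecular formula is C8H10O2 (counting implicit H from valence).
  C: 8 × 12.011 = 96.088
  H: 10 × 1.008 = 10.080
  O: 2 × 15.999 = 31.998
Sum: 8×12.011 + 10×1.008 + 2×15.999 = 138.166 → 138.17 g/mol.

138.17 g/mol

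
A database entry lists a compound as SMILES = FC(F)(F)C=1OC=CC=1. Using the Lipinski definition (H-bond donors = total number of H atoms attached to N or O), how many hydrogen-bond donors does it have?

0

Donors: find every N or O and count the H atoms it carries.
  atom 6 (O): bond orders sum to 2 → 0 H
Lipinski HBD = 0.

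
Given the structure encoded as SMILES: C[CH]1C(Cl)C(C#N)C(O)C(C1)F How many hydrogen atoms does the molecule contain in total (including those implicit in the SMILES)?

11

Walk through each heavy atom and fill implicit hydrogens from standard valence (C 4, N 3, O 2, S 2, halogen 1):
  atom 1: C, bond orders sum to 1 (valence 4) → 3 H
  atom 2: C with explicit H count 1
  atom 3: C, bond orders sum to 3 (valence 4) → 1 H
  atom 4: Cl (halogen, monovalent) → 0 H
  atom 5: C, bond orders sum to 3 (valence 4) → 1 H
  atom 6: C, bond orders sum to 4 (valence 4) → 0 H
  atom 7: N, bond orders sum to 3 (valence 3) → 0 H
  atom 8: C, bond orders sum to 3 (valence 4) → 1 H
  atom 9: O, bond orders sum to 1 (valence 2) → 1 H
  atom 10: C, bond orders sum to 3 (valence 4) → 1 H
  atom 11: C, bond orders sum to 2 (valence 4) → 2 H
  atom 12: F (halogen, monovalent) → 0 H
Total hydrogens: 11.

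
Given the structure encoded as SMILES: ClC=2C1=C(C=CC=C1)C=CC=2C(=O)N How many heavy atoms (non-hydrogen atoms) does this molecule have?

Every atom symbol written in the SMILES (organic subset) is one heavy atom; implicit H are not written.
Heavy atoms by element → C:11, Cl:1, N:1, O:1.
Total: 14.

14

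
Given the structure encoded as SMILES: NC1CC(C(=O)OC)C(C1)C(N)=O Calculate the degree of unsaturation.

3

Degree of unsaturation = (number of rings) + (number of π bonds).
Ring closures in the SMILES: 1.
π bonds: 2 double bonds (each 1 DoU) → 2 DoU from unsaturation.
Total DoU = 1 + 2 = 3.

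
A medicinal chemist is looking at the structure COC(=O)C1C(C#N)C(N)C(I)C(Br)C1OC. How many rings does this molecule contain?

1

In SMILES, each pair of matching ring-closure digits denotes one ring-closing bond; the number of such bonds equals the number of independent rings.
Ring-closure bonds here: 1.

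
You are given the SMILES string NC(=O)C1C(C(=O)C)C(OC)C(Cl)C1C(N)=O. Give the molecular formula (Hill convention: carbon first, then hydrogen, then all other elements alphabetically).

Walk through each heavy atom and fill implicit hydrogens from standard valence (C 4, N 3, O 2, S 2, halogen 1):
  atom 1: N, bond orders sum to 1 (valence 3) → 2 H
  atom 2: C, bond orders sum to 4 (valence 4) → 0 H
  atom 3: O, bond orders sum to 2 (valence 2) → 0 H
  atom 4: C, bond orders sum to 3 (valence 4) → 1 H
  atom 5: C, bond orders sum to 3 (valence 4) → 1 H
  atom 6: C, bond orders sum to 4 (valence 4) → 0 H
  atom 7: O, bond orders sum to 2 (valence 2) → 0 H
  atom 8: C, bond orders sum to 1 (valence 4) → 3 H
  atom 9: C, bond orders sum to 3 (valence 4) → 1 H
  atom 10: O, bond orders sum to 2 (valence 2) → 0 H
  atom 11: C, bond orders sum to 1 (valence 4) → 3 H
  atom 12: C, bond orders sum to 3 (valence 4) → 1 H
  atom 13: Cl (halogen, monovalent) → 0 H
  atom 14: C, bond orders sum to 3 (valence 4) → 1 H
  atom 15: C, bond orders sum to 4 (valence 4) → 0 H
  atom 16: N, bond orders sum to 1 (valence 3) → 2 H
  atom 17: O, bond orders sum to 2 (valence 2) → 0 H
Totals → C:10, H:15, Cl:1, N:2, O:4.

C10H15ClN2O4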